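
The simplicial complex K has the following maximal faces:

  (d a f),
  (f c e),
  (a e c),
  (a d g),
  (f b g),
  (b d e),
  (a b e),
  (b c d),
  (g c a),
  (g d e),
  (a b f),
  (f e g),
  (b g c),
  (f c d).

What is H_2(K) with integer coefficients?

H_2 ≅ Z.

We work with the vertex ordering a < b < c < d < e < f < g. The simplices of K, each written with vertices in increasing order, are:

  0-simplices (7): a, b, c, d, e, f, g
  1-simplices (21): ab, ac, ad, ae, af, ag, bc, bd, be, bf, bg, cd, ce, cf, cg, de, df, dg, ef, eg, fg
  2-simplices (14): abe, abf, ace, acg, adf, adg, bcd, bcg, bde, bfg, cdf, cef, deg, efg

so the chain groups are C_0 ≅ Z^7, C_1 ≅ Z^21, C_2 ≅ Z^14.

The boundary map ∂_1: C_1 → C_0 sends each edge [p,q] (with p < q) to q − p.
As a 7×21 matrix over Z this has rank 6, with invariant factors (1,1,1,1,1,1).

Boundary ∂_2: C_2 → C_1 sends each 2-simplex [p,q,r] to [q,r] − [p,r] + [p,q]. For instance
  ∂cef = ef − cf + ce,
  ∂adg = dg − ag + ad.
This gives a 21×14 integer matrix of rank 13; reducing to Smith normal form yields diagonal entries (1,1,1,1,1,1,1,1,1,1,1,1,1).

From H_k ≅ ker(∂_k) / im(∂_{k+1}) we obtain:

  H_2: rank ker ∂_2 − rank ∂_3 = (14 − 13) − 0 = 1, and there is no ∂_3, so H_2 ≅ Z.

(K is a triangulation of the torus T^2.)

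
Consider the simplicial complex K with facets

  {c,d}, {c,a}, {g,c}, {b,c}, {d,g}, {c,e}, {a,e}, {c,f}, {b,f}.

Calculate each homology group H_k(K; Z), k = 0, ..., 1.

H_0 = Z,  H_1 = Z^3.

Fix the vertex order a < b < c < d < e < f < g and write every simplex with vertices in increasing order. Then dim K = 1 and the simplices of K are:

  0-simplices (7): a, b, c, d, e, f, g
  1-simplices (9): ac, ae, bc, bf, cd, ce, cf, cg, dg

Hence C_0 ≅ Z^7, C_1 ≅ Z^9.

∂_1: C_1 → C_0 is given by ∂[p,q] = [q] − [p]. For instance
  ∂cg = g − c.
As a 7×9 matrix over Z this has rank 6, with invariant factors (1,1,1,1,1,1).

Reading off H_k = ker ∂_k / im ∂_{k+1}:

  H_0: rank C_0 − rank ∂_1 = 7 − 6 = 1, and the invariant factors of ∂_1 are all 1, so H_0 = Z.
  H_1: rank ker ∂_1 − rank ∂_2 = (9 − 6) − 0 = 3, and there is no ∂_2, so H_1 = Z^3.

As a check, the Euler characteristic is 7 − 9 = -2, which agrees with 1 − 3 = -2.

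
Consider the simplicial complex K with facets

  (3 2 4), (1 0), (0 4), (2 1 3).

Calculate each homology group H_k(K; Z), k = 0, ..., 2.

H_0 = Z,  H_1 = Z,  H_2 = 0.

Fix the vertex order 0 < 1 < 2 < 3 < 4 and write every simplex with vertices in increasing order. Then dim K = 2 and the simplices of K are:

  0-simplices (5): [0], [1], [2], [3], [4]
  1-simplices (7): [0,1], [0,4], [1,2], [1,3], [2,3], [2,4], [3,4]
  2-simplices (2): [1,2,3], [2,3,4]

Hence C_0 ≅ Z^5, C_1 ≅ Z^7, C_2 ≅ Z^2.

∂_1: C_1 → C_0 is given by ∂[p,q] = [q] − [p]. For instance
  ∂[1,2] = [2] − [1].
This gives a 5×7 integer matrix of rank 4; reducing to Smith normal form yields diagonal entries (1,1,1,1).

∂_2: C_2 → C_1 sends each 2-simplex [p,q,r] to [q,r] − [p,r] + [p,q]. For instance
  ∂[1,2,3] = [2,3] − [1,3] + [1,2],
  ∂[2,3,4] = [3,4] − [2,4] + [2,3].
This gives a 7×2 integer matrix of rank 2; reducing to Smith normal form yields diagonal entries (1,1).

Now H_k = ker ∂_k / im ∂_{k+1}, so:

  H_0: rank C_0 − rank ∂_1 = 5 − 4 = 1, and the invariant factors of ∂_1 are all 1, so H_0 = Z.
  H_1: rank ker ∂_1 − rank ∂_2 = (7 − 4) − 2 = 1, and the invariant factors of ∂_2 are all 1, so H_1 = Z.
  H_2: rank ker ∂_2 − rank ∂_3 = (2 − 2) − 0 = 0, and there is no ∂_3, so H_2 = 0.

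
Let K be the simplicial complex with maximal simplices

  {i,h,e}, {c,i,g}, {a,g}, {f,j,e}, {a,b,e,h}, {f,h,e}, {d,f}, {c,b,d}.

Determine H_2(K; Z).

H_2 = 0.

Order the vertices as a < b < c < d < e < f < g < h < i < j. Listing each simplex with vertices in this order, K has dimension 3 with simplices:

  0-simplices (10): a, b, c, d, e, f, g, h, i, j
  1-simplices (20): ab, ae, ag, ah, bc, bd, be, bh, cd, cg, ci, df, ef, eh, ei, ej, fh, fj, gi, hi
  2-simplices (9): abe, abh, aeh, bcd, beh, cgi, efh, efj, ehi
  3-simplices (1): abeh

so the chain groups are C_0 ≅ Z^10, C_1 ≅ Z^20, C_2 ≅ Z^9, C_3 ≅ Z^1.

Boundary ∂_1: C_1 → C_0 maps an edge to its endpoints' difference, ∂[p,q] = q − p. For instance
  ∂be = e − b.
The 10×20 boundary matrix has rank 9 and Smith normal form diag(1,1,1,1,1,1,1,1,1).

The boundary map ∂_2: C_2 → C_1 sends each 2-simplex [p,q,r] to [q,r] − [p,r] + [p,q]. For instance
  ∂bcd = cd − bd + bc,
  ∂beh = eh − bh + be.
As a 20×9 matrix over Z this has rank 8, with invariant factors (1,1,1,1,1,1,1,1).

∂_3: C_3 → C_2 sends each 3-simplex σ to the alternating sum Σ_i (−1)^i (σ with its i-th vertex removed). For instance
  ∂abeh = beh − aeh + abh − abe.
This gives a 9×1 integer matrix of rank 1; reducing to Smith normal form yields diagonal entries (1).

Reading off H_k = ker ∂_k / im ∂_{k+1}:

  H_2: rank ker ∂_2 − rank ∂_3 = (9 − 8) − 1 = 0, and the invariant factors of ∂_3 are all 1, so H_2 ≅ 0.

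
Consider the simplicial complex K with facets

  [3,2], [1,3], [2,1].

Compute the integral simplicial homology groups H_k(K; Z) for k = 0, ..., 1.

H_0 ≅ Z,  H_1 ≅ Z.

Take the total order 1 < 2 < 3 on the vertex set. Then K (dimension 1) consists of the simplices:

  0-simplices (3): [1], [2], [3]
  1-simplices (3): [1,2], [1,3], [2,3]

so the chain groups are C_0 ≅ Z^3, C_1 ≅ Z^3.

The boundary map ∂_1: C_1 → C_0 maps an edge to its endpoints' difference, ∂[p,q] = q − p. For instance
  ∂[2,3] = [3] − [2].
The 3×3 boundary matrix has rank 2 and Smith normal form diag(1,1).

Reading off H_k = ker ∂_k / im ∂_{k+1}:

  H_0: rank C_0 − rank ∂_1 = 3 − 2 = 1, and the invariant factors of ∂_1 are all 1, so H_0 = Z.
  H_1: rank ker ∂_1 − rank ∂_2 = (3 − 2) − 0 = 1, and there is no ∂_2, so H_1 = Z.

As a check, the Euler characteristic is 3 − 3 = 0, which agrees with 1 − 1 = 0.
(K is a triangulation of the circle S^1.)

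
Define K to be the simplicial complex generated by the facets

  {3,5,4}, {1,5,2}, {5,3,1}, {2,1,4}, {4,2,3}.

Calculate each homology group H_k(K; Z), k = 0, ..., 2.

H_0 ≅ Z,  H_1 ≅ Z,  H_2 = 0.

Take the total order 1 < 2 < 3 < 4 < 5 on the vertex set. Then K (dimension 2) consists of the simplices:

  0-simplices (5): [1], [2], [3], [4], [5]
  1-simplices (10): [1,2], [1,3], [1,4], [1,5], [2,3], [2,4], [2,5], [3,4], [3,5], [4,5]
  2-simplices (5): [1,2,4], [1,2,5], [1,3,5], [2,3,4], [3,4,5]

so the chain groups are C_0 ≅ Z^5, C_1 ≅ Z^10, C_2 ≅ Z^5.

The boundary map ∂_1: C_1 → C_0 maps an edge to its endpoints' difference, ∂[p,q] = q − p.
The 5×10 boundary matrix has rank 4 and Smith normal form diag(1,1,1,1).

The boundary map ∂_2: C_2 → C_1 maps a triangle to the signed sum of its edges. For instance
  ∂[3,4,5] = [4,5] − [3,5] + [3,4],
  ∂[1,3,5] = [3,5] − [1,5] + [1,3].
This gives a 10×5 integer matrix of rank 5; reducing to Smith normal form yields diagonal entries (1,1,1,1,1).

From H_k ≅ ker(∂_k) / im(∂_{k+1}) we obtain:

  H_0: rank C_0 − rank ∂_1 = 5 − 4 = 1, and the invariant factors of ∂_1 are all 1, so H_0 ≅ Z.
  H_1: rank ker ∂_1 − rank ∂_2 = (10 − 4) − 5 = 1, and the invariant factors of ∂_2 are all 1, so H_1 ≅ Z.
  H_2: rank ker ∂_2 − rank ∂_3 = (5 − 5) − 0 = 0, and there is no ∂_3, so H_2 ≅ 0.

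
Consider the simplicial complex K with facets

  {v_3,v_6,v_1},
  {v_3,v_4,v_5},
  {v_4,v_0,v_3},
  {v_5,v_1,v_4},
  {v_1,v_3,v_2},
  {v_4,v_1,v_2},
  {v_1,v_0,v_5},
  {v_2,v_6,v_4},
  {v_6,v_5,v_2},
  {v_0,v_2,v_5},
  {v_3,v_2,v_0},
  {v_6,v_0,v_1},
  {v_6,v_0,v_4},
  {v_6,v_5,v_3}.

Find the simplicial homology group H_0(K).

H_0 ≅ Z.

K has 7 vertices, 21 edges, 14 triangles.
rank ∂_0 = 0, rank ∂_1 = 6 ⇒ b_0 = 7 − 0 − 6 = 1; all invariant factors of ∂_1 are 1 so no torsion. So H_0 ≅ Z.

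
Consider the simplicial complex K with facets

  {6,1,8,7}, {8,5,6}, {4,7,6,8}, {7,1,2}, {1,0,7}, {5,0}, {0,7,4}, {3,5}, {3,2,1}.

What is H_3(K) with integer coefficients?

Order the vertices as 0 < 1 < 2 < 3 < 4 < 5 < 6 < 7 < 8. Listing each simplex with vertices in this order, K has dimension 3 with simplices:

  0-simplices (9): [0], [1], [2], [3], [4], [5], [6], [7], [8]
  1-simplices (20): [0,1], [0,4], [0,5], [0,7], [1,2], [1,3], [1,6], [1,7], [1,8], [2,3], [2,7], [3,5], [4,6], [4,7], [4,8], [5,6], [5,8], [6,7], [6,8], [7,8]
  2-simplices (12): [0,1,7], [0,4,7], [1,2,3], [1,2,7], [1,6,7], [1,6,8], [1,7,8], [4,6,7], [4,6,8], [4,7,8], [5,6,8], [6,7,8]
  3-simplices (2): [1,6,7,8], [4,6,7,8]

Hence C_0 ≅ Z^9, C_1 ≅ Z^20, C_2 ≅ Z^12, C_3 ≅ Z^2.

Boundary ∂_1: C_1 → C_0 is given by ∂[p,q] = [q] − [p].
The resulting 9×20 matrix has rank 8, and its Smith normal form has invariant factors (1,1,1,1,1,1,1,1).

∂_2: C_2 → C_1 maps a triangle to the signed sum of its edges. For instance
  ∂[4,7,8] = [7,8] − [4,8] + [4,7],
  ∂[0,1,7] = [1,7] − [0,7] + [0,1].
The 20×12 boundary matrix has rank 10 and Smith normal form diag(1,1,1,1,1,1,1,1,1,1).

The boundary map ∂_3: C_3 → C_2 sends each 3-simplex σ to the alternating sum Σ_i (−1)^i (σ with its i-th vertex removed). For instance
  ∂[1,6,7,8] = [6,7,8] − [1,7,8] + [1,6,8] − [1,6,7],
  ∂[4,6,7,8] = [6,7,8] − [4,7,8] + [4,6,8] − [4,6,7].
As a 12×2 matrix over Z this has rank 2, with invariant factors (1,1).

Now H_k = ker ∂_k / im ∂_{k+1}, so:

  H_3: rank ker ∂_3 − rank ∂_4 = (2 − 2) − 0 = 0, and there is no ∂_4, so H_3 = 0.

H_3 ≅ 0.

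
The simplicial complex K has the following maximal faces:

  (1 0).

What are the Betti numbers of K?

Fix the vertex order 0 < 1 and write every simplex with vertices in increasing order. Then dim K = 1 and the simplices of K are:

  0-simplices (2): [0], [1]
  1-simplices (1): [0,1]

Hence C_0 ≅ Z^2, C_1 ≅ Z^1.

The boundary map ∂_1: C_1 → C_0 is given by ∂[p,q] = [q] − [p]. For instance
  ∂[0,1] = [1] − [0].
The 2×1 boundary matrix has rank 1 and Smith normal form diag(1).

Computing H_k = (kernel of ∂_k) / (image of ∂_{k+1}):

  H_0: rank C_0 − rank ∂_1 = 2 − 1 = 1, and the invariant factors of ∂_1 are all 1, so H_0 = Z.
  H_1: rank ker ∂_1 − rank ∂_2 = (1 − 1) − 0 = 0, and there is no ∂_2, so H_1 = 0.

Hence the Betti numbers are b_0 = 1, b_1 = 0.

b_0 = 1, b_1 = 0.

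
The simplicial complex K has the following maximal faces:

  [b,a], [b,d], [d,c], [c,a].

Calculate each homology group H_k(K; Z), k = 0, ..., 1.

H_0 ≅ Z,  H_1 ≅ Z.

Order the vertices as a < b < c < d. Listing each simplex with vertices in this order, K has dimension 1 with simplices:

  0-simplices (4): a, b, c, d
  1-simplices (4): ab, ac, bd, cd

so the chain groups are C_0 ≅ Z^4, C_1 ≅ Z^4.

The boundary map ∂_1: C_1 → C_0 maps an edge to its endpoints' difference, ∂[p,q] = q − p. For instance
  ∂ac = c − a.
This gives a 4×4 integer matrix of rank 3; reducing to Smith normal form yields diagonal entries (1,1,1).

From H_k ≅ ker(∂_k) / im(∂_{k+1}) we obtain:

  H_0: rank C_0 − rank ∂_1 = 4 − 3 = 1, and the invariant factors of ∂_1 are all 1, so H_0 = Z.
  H_1: rank ker ∂_1 − rank ∂_2 = (4 − 3) − 0 = 1, and there is no ∂_2, so H_1 = Z.

As a check, the Euler characteristic is 4 − 4 = 0, which agrees with 1 − 1 = 0.
(K is a triangulation of the circle S^1.)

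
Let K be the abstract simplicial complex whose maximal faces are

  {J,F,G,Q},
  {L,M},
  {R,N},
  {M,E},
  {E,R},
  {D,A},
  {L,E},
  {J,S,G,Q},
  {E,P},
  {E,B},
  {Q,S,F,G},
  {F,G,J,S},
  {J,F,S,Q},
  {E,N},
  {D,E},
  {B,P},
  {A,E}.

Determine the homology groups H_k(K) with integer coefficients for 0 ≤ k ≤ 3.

We work with the vertex ordering A < B < D < E < F < G < J < L < M < N < P < Q < R < S. The simplices of K, each written with vertices in increasing order, are:

  0-simplices (14): A, B, D, E, F, G, J, L, M, N, P, Q, R, S
  1-simplices (22): AD, AE, BE, BP, DE, EL, EM, EN, EP, ER, FG, FJ, FQ, FS, GJ, GQ, GS, JQ, JS, LM, NR, QS
  2-simplices (10): FGJ, FGQ, FGS, FJQ, FJS, FQS, GJQ, GJS, GQS, JQS
  3-simplices (5): FGJQ, FGJS, FGQS, FJQS, GJQS

Hence C_0 ≅ Z^14, C_1 ≅ Z^22, C_2 ≅ Z^10, C_3 ≅ Z^5.

Boundary ∂_1: C_1 → C_0 maps an edge to its endpoints' difference, ∂[p,q] = q − p.
The 14×22 boundary matrix has rank 12 and Smith normal form diag(1,1,1,1,1,1,1,1,1,1,1,1).

∂_2: C_2 → C_1 maps a triangle to the signed sum of its edges. For instance
  ∂FGS = GS − FS + FG,
  ∂GJQ = JQ − GQ + GJ.
This gives a 22×10 integer matrix of rank 6; reducing to Smith normal form yields diagonal entries (1,1,1,1,1,1).

∂_3: C_3 → C_2 sends each 3-simplex σ to the alternating sum Σ_i (−1)^i (σ with its i-th vertex removed). For instance
  ∂FJQS = JQS − FQS + FJS − FJQ,
  ∂FGJQ = GJQ − FJQ + FGQ − FGJ.
The resulting 10×5 matrix has rank 4, and its Smith normal form has invariant factors (1,1,1,1).

Reading off H_k = ker ∂_k / im ∂_{k+1}:

  H_0: rank C_0 − rank ∂_1 = 14 − 12 = 2, and the invariant factors of ∂_1 are all 1, so H_0 ≅ Z^2.
  H_1: rank ker ∂_1 − rank ∂_2 = (22 − 12) − 6 = 4, and the invariant factors of ∂_2 are all 1, so H_1 ≅ Z^4.
  H_2: rank ker ∂_2 − rank ∂_3 = (10 − 6) − 4 = 0, and the invariant factors of ∂_3 are all 1, so H_2 ≅ 0.
  H_3: rank ker ∂_3 − rank ∂_4 = (5 − 4) − 0 = 1, and there is no ∂_4, so H_3 ≅ Z.

(K is a triangulation of the disjoint union of the 3-sphere S^3 and a wedge of 4 circles.)

H_0 ≅ Z^2,  H_1 ≅ Z^4,  H_2 = 0,  H_3 ≅ Z.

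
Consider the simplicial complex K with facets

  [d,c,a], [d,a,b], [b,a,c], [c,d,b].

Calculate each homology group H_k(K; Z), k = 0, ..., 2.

Fix the vertex order a < b < c < d and write every simplex with vertices in increasing order. Then dim K = 2 and the simplices of K are:

  0-simplices (4): a, b, c, d
  1-simplices (6): ab, ac, ad, bc, bd, cd
  2-simplices (4): abc, abd, acd, bcd

giving chain groups C_0 ≅ Z^4, C_1 ≅ Z^6, C_2 ≅ Z^4.

∂_1: C_1 → C_0 sends each edge [p,q] (with p < q) to q − p. For instance
  ∂ab = b − a.
The 4×6 boundary matrix has rank 3 and Smith normal form diag(1,1,1).

∂_2: C_2 → C_1 sends each 2-simplex [p,q,r] to [q,r] − [p,r] + [p,q]. For instance
  ∂abc = bc − ac + ab,
  ∂acd = cd − ad + ac.
This gives a 6×4 integer matrix of rank 3; reducing to Smith normal form yields diagonal entries (1,1,1).

Now H_k = ker ∂_k / im ∂_{k+1}, so:

  H_0: rank C_0 − rank ∂_1 = 4 − 3 = 1, and the invariant factors of ∂_1 are all 1, so H_0 ≅ Z.
  H_1: rank ker ∂_1 − rank ∂_2 = (6 − 3) − 3 = 0, and the invariant factors of ∂_2 are all 1, so H_1 ≅ 0.
  H_2: rank ker ∂_2 − rank ∂_3 = (4 − 3) − 0 = 1, and there is no ∂_3, so H_2 ≅ Z.

As a check, the Euler characteristic is 4 − 6 + 4 = 2, which agrees with 1 − 0 + 1 = 2.

H_0 = Z,  H_1 = 0,  H_2 = Z.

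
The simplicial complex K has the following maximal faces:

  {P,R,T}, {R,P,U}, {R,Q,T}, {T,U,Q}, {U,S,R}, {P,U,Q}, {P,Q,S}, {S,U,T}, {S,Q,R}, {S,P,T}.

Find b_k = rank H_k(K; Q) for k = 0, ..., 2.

We work with the vertex ordering P < Q < R < S < T < U. The simplices of K, each written with vertices in increasing order, are:

  0-simplices (6): P, Q, R, S, T, U
  1-simplices (15): PQ, PR, PS, PT, PU, QR, QS, QT, QU, RS, RT, RU, ST, SU, TU
  2-simplices (10): PQS, PQU, PRT, PRU, PST, QRS, QRT, QTU, RSU, STU

so the chain groups are C_0 ≅ Z^6, C_1 ≅ Z^15, C_2 ≅ Z^10.

The boundary map ∂_1: C_1 → C_0 is given by ∂[p,q] = [q] − [p]. For instance
  ∂PS = S − P.
As a 6×15 matrix over Z this has rank 5, with invariant factors (1,1,1,1,1).

Boundary ∂_2: C_2 → C_1 maps a triangle to the signed sum of its edges. For instance
  ∂PQS = QS − PS + PQ,
  ∂PRT = RT − PT + PR.
The 15×10 boundary matrix has rank 10 and Smith normal form diag(1,1,1,1,1,1,1,1,1,2).

From H_k ≅ ker(∂_k) / im(∂_{k+1}) we obtain:

  H_0: rank C_0 − rank ∂_1 = 6 − 5 = 1, and the invariant factors of ∂_1 are all 1, so H_0 = Z.
  H_1: rank ker ∂_1 − rank ∂_2 = (15 − 5) − 10 = 0, and ∂_2 has invariant factor 2 > 1, so H_1 = Z/2.
  H_2: rank ker ∂_2 − rank ∂_3 = (10 − 10) − 0 = 0, and there is no ∂_3, so H_2 = 0.

As a check, the Euler characteristic is 6 − 15 + 10 = 1, which agrees with 1 − 0 + 0 = 1.

Hence the Betti numbers are b_0 = 1, b_1 = 0, b_2 = 0.

b_0 = 1, b_1 = 0, b_2 = 0.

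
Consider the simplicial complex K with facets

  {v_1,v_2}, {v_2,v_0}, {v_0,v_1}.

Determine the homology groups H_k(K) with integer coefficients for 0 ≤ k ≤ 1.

H_0 ≅ Z,  H_1 ≅ Z.

K has 3 vertices, 3 edges.
rank ∂_0 = 0, rank ∂_1 = 2 ⇒ b_0 = 3 − 0 − 2 = 1; all invariant factors of ∂_1 are 1 so no torsion. So H_0 ≅ Z.
rank ∂_1 = 2, rank ∂_2 = 0 ⇒ b_1 = 3 − 2 − 0 = 1. So H_1 ≅ Z.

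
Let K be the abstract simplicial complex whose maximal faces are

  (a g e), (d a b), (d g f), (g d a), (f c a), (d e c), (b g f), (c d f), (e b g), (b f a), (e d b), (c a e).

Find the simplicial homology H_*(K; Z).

We work with the vertex ordering a < b < c < d < e < f < g. The simplices of K, each written with vertices in increasing order, are:

  0-simplices (7): a, b, c, d, e, f, g
  1-simplices (18): ab, ac, ad, ae, af, ag, bd, be, bf, bg, cd, ce, cf, de, df, dg, eg, fg
  2-simplices (12): abd, abf, ace, acf, adg, aeg, bde, beg, bfg, cde, cdf, dfg

giving chain groups C_0 ≅ Z^7, C_1 ≅ Z^18, C_2 ≅ Z^12.

Boundary ∂_1: C_1 → C_0 is given by ∂[p,q] = [q] − [p]. For instance
  ∂df = f − d.
This gives a 7×18 integer matrix of rank 6; reducing to Smith normal form yields diagonal entries (1,1,1,1,1,1).

Boundary ∂_2: C_2 → C_1 maps a triangle to the signed sum of its edges. For instance
  ∂aeg = eg − ag + ae,
  ∂ace = ce − ae + ac.
The resulting 18×12 matrix has rank 12, and its Smith normal form has invariant factors (1,1,1,1,1,1,1,1,1,1,1,2).

Reading off H_k = ker ∂_k / im ∂_{k+1}:

  H_0: rank C_0 − rank ∂_1 = 7 − 6 = 1, and the invariant factors of ∂_1 are all 1, so H_0 ≅ Z.
  H_1: rank ker ∂_1 − rank ∂_2 = (18 − 6) − 12 = 0, and ∂_2 has invariant factor 2 > 1, so H_1 ≅ Z/2.
  H_2: rank ker ∂_2 − rank ∂_3 = (12 − 12) − 0 = 0, and there is no ∂_3, so H_2 ≅ 0.

H_0 = Z,  H_1 = Z/2,  H_2 = 0.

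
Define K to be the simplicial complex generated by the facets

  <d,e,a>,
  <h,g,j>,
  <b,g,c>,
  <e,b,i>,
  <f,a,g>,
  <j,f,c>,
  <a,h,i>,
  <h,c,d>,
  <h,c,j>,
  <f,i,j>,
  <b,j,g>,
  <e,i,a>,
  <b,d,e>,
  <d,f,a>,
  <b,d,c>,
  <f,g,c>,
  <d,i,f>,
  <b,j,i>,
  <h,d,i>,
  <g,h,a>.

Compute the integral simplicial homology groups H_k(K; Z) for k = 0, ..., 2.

H_0 = Z,  H_1 = Z ⊕ Z_2,  H_2 = 0.

Take the total order a < b < c < d < e < f < g < h < i < j on the vertex set. Then K (dimension 2) consists of the simplices:

  0-simplices (10): a, b, c, d, e, f, g, h, i, j
  1-simplices (30): ad, ae, af, ag, ah, ai, bc, bd, be, bg, bi, bj, cd, cf, cg, ch, cj, de, df, dh, di, ei, fg, fi, fj, gh, gj, hi, hj, ij
  2-simplices (20): ade, adf, aei, afg, agh, ahi, bcd, bcg, bde, bei, bgj, bij, cdh, cfg, cfj, chj, dfi, dhi, fij, ghj

so the chain groups are C_0 ≅ Z^10, C_1 ≅ Z^30, C_2 ≅ Z^20.

Boundary ∂_1: C_1 → C_0 is given by ∂[p,q] = [q] − [p]. For instance
  ∂cj = j − c.
The 10×30 boundary matrix has rank 9 and Smith normal form diag(1,1,1,1,1,1,1,1,1).

∂_2: C_2 → C_1 acts by ∂[p,q,r] = [q,r] − [p,r] + [p,q]. For instance
  ∂agh = gh − ah + ag,
  ∂cdh = dh − ch + cd.
The 30×20 boundary matrix has rank 20 and Smith normal form diag(1,1,1,1,1,1,1,1,1,1,1,1,1,1,1,1,1,1,1,2).

Reading off H_k = ker ∂_k / im ∂_{k+1}:

  H_0: rank C_0 − rank ∂_1 = 10 − 9 = 1, and the invariant factors of ∂_1 are all 1, so H_0 ≅ Z.
  H_1: rank ker ∂_1 − rank ∂_2 = (30 − 9) − 20 = 1, and ∂_2 has invariant factor 2 > 1, so H_1 ≅ Z ⊕ Z_2.
  H_2: rank ker ∂_2 − rank ∂_3 = (20 − 20) − 0 = 0, and there is no ∂_3, so H_2 ≅ 0.

(K is a triangulation of the Klein bottle.)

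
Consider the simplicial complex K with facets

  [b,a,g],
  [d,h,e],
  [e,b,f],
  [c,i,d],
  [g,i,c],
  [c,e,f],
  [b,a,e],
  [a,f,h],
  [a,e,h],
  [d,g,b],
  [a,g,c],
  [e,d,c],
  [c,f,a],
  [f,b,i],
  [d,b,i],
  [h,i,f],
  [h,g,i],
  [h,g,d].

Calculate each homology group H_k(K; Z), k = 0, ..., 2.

H_0 ≅ Z,  H_1 ≅ Z × Z/2,  H_2 = 0.

Take the total order a < b < c < d < e < f < g < h < i on the vertex set. Then K (dimension 2) consists of the simplices:

  0-simplices (9): a, b, c, d, e, f, g, h, i
  1-simplices (27): ab, ac, ae, af, ag, ah, bd, be, bf, bg, bi, cd, ce, cf, cg, ci, de, dg, dh, di, ef, eh, fh, fi, gh, gi, hi
  2-simplices (18): abe, abg, acf, acg, aeh, afh, bdg, bdi, bef, bfi, cde, cdi, cef, cgi, deh, dgh, fhi, ghi

Hence C_0 ≅ Z^9, C_1 ≅ Z^27, C_2 ≅ Z^18.

Boundary ∂_1: C_1 → C_0 maps an edge to its endpoints' difference, ∂[p,q] = q − p. For instance
  ∂de = e − d.
As a 9×27 matrix over Z this has rank 8, with invariant factors (1,1,1,1,1,1,1,1).

The boundary map ∂_2: C_2 → C_1 maps a triangle to the signed sum of its edges. For instance
  ∂cde = de − ce + cd,
  ∂bdg = dg − bg + bd.
As a 27×18 matrix over Z this has rank 18, with invariant factors (1,1,1,1,1,1,1,1,1,1,1,1,1,1,1,1,1,2).

Now H_k = ker ∂_k / im ∂_{k+1}, so:

  H_0: rank C_0 − rank ∂_1 = 9 − 8 = 1, and the invariant factors of ∂_1 are all 1, so H_0 = Z.
  H_1: rank ker ∂_1 − rank ∂_2 = (27 − 8) − 18 = 1, and ∂_2 has invariant factor 2 > 1, so H_1 = Z × Z/2.
  H_2: rank ker ∂_2 − rank ∂_3 = (18 − 18) − 0 = 0, and there is no ∂_3, so H_2 = 0.

(K is a triangulation of the Klein bottle.)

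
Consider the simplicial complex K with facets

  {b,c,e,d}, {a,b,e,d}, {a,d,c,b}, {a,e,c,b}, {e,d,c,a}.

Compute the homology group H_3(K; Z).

K has 5 vertices, 10 edges, 10 triangles, 5 3-simplices.
rank ∂_3 = 4, rank ∂_4 = 0 ⇒ b_3 = 5 − 4 − 0 = 1. So H_3 ≅ Z.

H_3 = Z.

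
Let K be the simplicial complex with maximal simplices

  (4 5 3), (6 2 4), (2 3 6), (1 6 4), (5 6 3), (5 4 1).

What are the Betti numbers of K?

b_0 = 1, b_1 = 1, b_2 = 0.

Fix the vertex order 1 < 2 < 3 < 4 < 5 < 6 and write every simplex with vertices in increasing order. Then dim K = 2 and the simplices of K are:

  0-simplices (6): [1], [2], [3], [4], [5], [6]
  1-simplices (12): [1,4], [1,5], [1,6], [2,3], [2,4], [2,6], [3,4], [3,5], [3,6], [4,5], [4,6], [5,6]
  2-simplices (6): [1,4,5], [1,4,6], [2,3,6], [2,4,6], [3,4,5], [3,5,6]

Hence C_0 ≅ Z^6, C_1 ≅ Z^12, C_2 ≅ Z^6.

∂_1: C_1 → C_0 maps an edge to its endpoints' difference, ∂[p,q] = q − p. For instance
  ∂[5,6] = [6] − [5].
The 6×12 boundary matrix has rank 5 and Smith normal form diag(1,1,1,1,1).

Boundary ∂_2: C_2 → C_1 acts by ∂[p,q,r] = [q,r] − [p,r] + [p,q]. For instance
  ∂[2,3,6] = [3,6] − [2,6] + [2,3],
  ∂[2,4,6] = [4,6] − [2,6] + [2,4].
This gives a 12×6 integer matrix of rank 6; reducing to Smith normal form yields diagonal entries (1,1,1,1,1,1).

Now H_k = ker ∂_k / im ∂_{k+1}, so:

  H_0: rank C_0 − rank ∂_1 = 6 − 5 = 1, and the invariant factors of ∂_1 are all 1, so H_0 ≅ Z.
  H_1: rank ker ∂_1 − rank ∂_2 = (12 − 5) − 6 = 1, and the invariant factors of ∂_2 are all 1, so H_1 ≅ Z.
  H_2: rank ker ∂_2 − rank ∂_3 = (6 − 6) − 0 = 0, and there is no ∂_3, so H_2 ≅ 0.

As a check, the Euler characteristic is 6 − 12 + 6 = 0, which agrees with 1 − 1 + 0 = 0.

Hence the Betti numbers are b_0 = 1, b_1 = 1, b_2 = 0.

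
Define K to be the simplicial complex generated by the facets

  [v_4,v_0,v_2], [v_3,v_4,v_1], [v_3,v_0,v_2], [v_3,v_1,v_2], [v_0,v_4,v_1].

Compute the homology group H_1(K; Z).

H_1 ≅ Z.

Fix the vertex order v_0 < v_1 < v_2 < v_3 < v_4 and write every simplex with vertices in increasing order. Then dim K = 2 and the simplices of K are:

  0-simplices (5): [v_0], [v_1], [v_2], [v_3], [v_4]
  1-simplices (10): [v_0,v_1], [v_0,v_2], [v_0,v_3], [v_0,v_4], [v_1,v_2], [v_1,v_3], [v_1,v_4], [v_2,v_3], [v_2,v_4], [v_3,v_4]
  2-simplices (5): [v_0,v_1,v_4], [v_0,v_2,v_3], [v_0,v_2,v_4], [v_1,v_2,v_3], [v_1,v_3,v_4]

giving chain groups C_0 ≅ Z^5, C_1 ≅ Z^10, C_2 ≅ Z^5.

∂_1: C_1 → C_0 maps an edge to its endpoints' difference, ∂[p,q] = q − p.
As a 5×10 matrix over Z this has rank 4, with invariant factors (1,1,1,1).

∂_2: C_2 → C_1 maps a triangle to the signed sum of its edges. For instance
  ∂[v_0,v_2,v_3] = [v_2,v_3] − [v_0,v_3] + [v_0,v_2],
  ∂[v_1,v_3,v_4] = [v_3,v_4] − [v_1,v_4] + [v_1,v_3].
This gives a 10×5 integer matrix of rank 5; reducing to Smith normal form yields diagonal entries (1,1,1,1,1).

From H_k ≅ ker(∂_k) / im(∂_{k+1}) we obtain:

  H_1: rank ker ∂_1 − rank ∂_2 = (10 − 4) − 5 = 1, and the invariant factors of ∂_2 are all 1, so H_1 ≅ Z.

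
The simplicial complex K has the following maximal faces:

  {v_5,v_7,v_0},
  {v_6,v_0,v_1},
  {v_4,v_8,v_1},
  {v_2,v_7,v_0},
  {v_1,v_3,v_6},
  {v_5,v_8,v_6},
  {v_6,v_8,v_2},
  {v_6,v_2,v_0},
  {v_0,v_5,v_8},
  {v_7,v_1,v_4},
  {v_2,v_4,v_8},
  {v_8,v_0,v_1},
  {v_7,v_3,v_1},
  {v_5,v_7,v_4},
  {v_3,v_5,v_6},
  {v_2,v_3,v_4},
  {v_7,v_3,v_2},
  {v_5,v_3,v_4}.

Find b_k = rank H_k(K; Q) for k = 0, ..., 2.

b_0 = 1, b_1 = 1, b_2 = 0.

We work with the vertex ordering v_0 < v_1 < v_2 < v_3 < v_4 < v_5 < v_6 < v_7 < v_8. The simplices of K, each written with vertices in increasing order, are:

  0-simplices (9): [v_0], [v_1], [v_2], [v_3], [v_4], [v_5], [v_6], [v_7], [v_8]
  1-simplices (27): (27 of them)
  2-simplices (18): (18 of them)

so the chain groups are C_0 ≅ Z^9, C_1 ≅ Z^27, C_2 ≅ Z^18.

Boundary ∂_1: C_1 → C_0 sends each edge [p,q] (with p < q) to q − p. For instance
  ∂[v_3,v_7] = [v_7] − [v_3].
This gives a 9×27 integer matrix of rank 8; reducing to Smith normal form yields diagonal entries (1,1,1,1,1,1,1,1).

The boundary map ∂_2: C_2 → C_1 acts by ∂[p,q,r] = [q,r] − [p,r] + [p,q]. For instance
  ∂[v_1,v_3,v_6] = [v_3,v_6] − [v_1,v_6] + [v_1,v_3],
  ∂[v_2,v_6,v_8] = [v_6,v_8] − [v_2,v_8] + [v_2,v_6].
As a 27×18 matrix over Z this has rank 18, with invariant factors (1,1,1,1,1,1,1,1,1,1,1,1,1,1,1,1,1,2).

Now H_k = ker ∂_k / im ∂_{k+1}, so:

  H_0: rank C_0 − rank ∂_1 = 9 − 8 = 1, and the invariant factors of ∂_1 are all 1, so H_0 = Z.
  H_1: rank ker ∂_1 − rank ∂_2 = (27 − 8) − 18 = 1, and ∂_2 has invariant factor 2 > 1, so H_1 = Z ⊕ Z/2.
  H_2: rank ker ∂_2 − rank ∂_3 = (18 − 18) − 0 = 0, and there is no ∂_3, so H_2 = 0.

Hence the Betti numbers are b_0 = 1, b_1 = 1, b_2 = 0.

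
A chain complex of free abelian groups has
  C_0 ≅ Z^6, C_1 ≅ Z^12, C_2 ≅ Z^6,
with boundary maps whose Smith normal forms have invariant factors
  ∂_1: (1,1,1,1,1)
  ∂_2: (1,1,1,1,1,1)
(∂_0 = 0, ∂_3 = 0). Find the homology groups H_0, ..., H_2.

H_0 ≅ Z,  H_1 ≅ Z,  H_2 = 0.

H_0: b_0 = 6 − 0 − 5 = 1; torsion from ∂_1 factors > 1: none. So H_0 ≅ Z.
H_1: b_1 = 12 − 5 − 6 = 1; torsion from ∂_2 factors > 1: none. So H_1 ≅ Z.
H_2: b_2 = 6 − 6 − 0 = 0; torsion from ∂_3 factors > 1: none. So H_2 ≅ 0.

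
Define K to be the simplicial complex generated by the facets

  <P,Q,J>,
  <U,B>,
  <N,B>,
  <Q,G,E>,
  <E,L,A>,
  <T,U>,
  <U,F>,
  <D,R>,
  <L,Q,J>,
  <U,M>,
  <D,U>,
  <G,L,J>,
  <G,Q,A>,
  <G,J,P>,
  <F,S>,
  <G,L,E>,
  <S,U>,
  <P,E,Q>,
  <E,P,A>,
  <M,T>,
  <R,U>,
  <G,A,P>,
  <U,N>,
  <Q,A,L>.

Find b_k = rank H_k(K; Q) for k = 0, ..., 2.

Take the total order A < B < D < E < F < G < J < L < M < N < P < Q < R < S < T < U on the vertex set. Then K (dimension 2) consists of the simplices:

  0-simplices (16): A, B, D, E, F, G, J, L, M, N, P, Q, R, S, T, U
  1-simplices (30): AE, AG, AL, AP, AQ, BN, BU, DR, DU, EG, EL, EP, EQ, FS, FU, GJ, GL, GP, GQ, JL, JP, JQ, LQ, MT, MU, NU, PQ, RU, SU, TU
  2-simplices (12): AEL, AEP, AGP, AGQ, ALQ, EGL, EGQ, EPQ, GJL, GJP, JLQ, JPQ

Hence C_0 ≅ Z^16, C_1 ≅ Z^30, C_2 ≅ Z^12.

The boundary map ∂_1: C_1 → C_0 sends each edge [p,q] (with p < q) to q − p.
The 16×30 boundary matrix has rank 14 and Smith normal form diag(1,1,1,1,1,1,1,1,1,1,1,1,1,1).

The boundary map ∂_2: C_2 → C_1 maps a triangle to the signed sum of its edges. For instance
  ∂AEP = EP − AP + AE,
  ∂EGQ = GQ − EQ + EG.
The 30×12 boundary matrix has rank 12 and Smith normal form diag(1,1,1,1,1,1,1,1,1,1,1,2).

From H_k ≅ ker(∂_k) / im(∂_{k+1}) we obtain:

  H_0: rank C_0 − rank ∂_1 = 16 − 14 = 2, and the invariant factors of ∂_1 are all 1, so H_0 ≅ Z^2.
  H_1: rank ker ∂_1 − rank ∂_2 = (30 − 14) − 12 = 4, and ∂_2 has invariant factor 2 > 1, so H_1 ≅ Z^4 × Z/2.
  H_2: rank ker ∂_2 − rank ∂_3 = (12 − 12) − 0 = 0, and there is no ∂_3, so H_2 ≅ 0.

Hence the Betti numbers are b_0 = 2, b_1 = 4, b_2 = 0.

b_0 = 2, b_1 = 4, b_2 = 0.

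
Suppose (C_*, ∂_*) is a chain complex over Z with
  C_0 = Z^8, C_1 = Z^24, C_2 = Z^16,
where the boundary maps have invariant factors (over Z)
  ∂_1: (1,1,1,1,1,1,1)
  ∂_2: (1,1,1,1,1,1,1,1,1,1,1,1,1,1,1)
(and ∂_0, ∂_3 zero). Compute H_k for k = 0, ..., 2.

H_0: b_0 = 8 − 0 − 7 = 1; torsion from ∂_1 factors > 1: none. So H_0 ≅ Z.
H_1: b_1 = 24 − 7 − 15 = 2; torsion from ∂_2 factors > 1: none. So H_1 ≅ Z^2.
H_2: b_2 = 16 − 15 − 0 = 1; torsion from ∂_3 factors > 1: none. So H_2 ≅ Z.

H_0 ≅ Z,  H_1 ≅ Z^2,  H_2 ≅ Z.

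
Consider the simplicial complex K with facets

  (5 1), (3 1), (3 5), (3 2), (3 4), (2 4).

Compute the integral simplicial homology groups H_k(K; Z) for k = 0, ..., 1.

We work with the vertex ordering 1 < 2 < 3 < 4 < 5. The simplices of K, each written with vertices in increasing order, are:

  0-simplices (5): [1], [2], [3], [4], [5]
  1-simplices (6): [1,3], [1,5], [2,3], [2,4], [3,4], [3,5]

giving chain groups C_0 ≅ Z^5, C_1 ≅ Z^6.

∂_1: C_1 → C_0 is given by ∂[p,q] = [q] − [p]. For instance
  ∂[1,3] = [3] − [1].
The 5×6 boundary matrix has rank 4 and Smith normal form diag(1,1,1,1).

Computing H_k = (kernel of ∂_k) / (image of ∂_{k+1}):

  H_0: rank C_0 − rank ∂_1 = 5 − 4 = 1, and the invariant factors of ∂_1 are all 1, so H_0 ≅ Z.
  H_1: rank ker ∂_1 − rank ∂_2 = (6 − 4) − 0 = 2, and there is no ∂_2, so H_1 ≅ Z^2.

As a check, the Euler characteristic is 5 − 6 = -1, which agrees with 1 − 2 = -1.
(K is a triangulation of a wedge of 2 circles.)

H_0 = Z,  H_1 = Z^2.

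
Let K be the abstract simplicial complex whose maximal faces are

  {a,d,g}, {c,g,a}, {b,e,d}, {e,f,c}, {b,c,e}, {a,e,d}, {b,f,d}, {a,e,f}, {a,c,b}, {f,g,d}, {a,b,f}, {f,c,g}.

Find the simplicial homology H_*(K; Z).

Take the total order a < b < c < d < e < f < g on the vertex set. Then K (dimension 2) consists of the simplices:

  0-simplices (7): a, b, c, d, e, f, g
  1-simplices (18): ab, ac, ad, ae, af, ag, bc, bd, be, bf, ce, cf, cg, de, df, dg, ef, fg
  2-simplices (12): abc, abf, acg, ade, adg, aef, bce, bde, bdf, cef, cfg, dfg

Hence C_0 ≅ Z^7, C_1 ≅ Z^18, C_2 ≅ Z^12.

The boundary map ∂_1: C_1 → C_0 maps an edge to its endpoints' difference, ∂[p,q] = q − p. For instance
  ∂de = e − d.
As a 7×18 matrix over Z this has rank 6, with invariant factors (1,1,1,1,1,1).

Boundary ∂_2: C_2 → C_1 acts by ∂[p,q,r] = [q,r] − [p,r] + [p,q]. For instance
  ∂bde = de − be + bd,
  ∂abc = bc − ac + ab.
The 18×12 boundary matrix has rank 12 and Smith normal form diag(1,1,1,1,1,1,1,1,1,1,1,2).

Computing H_k = (kernel of ∂_k) / (image of ∂_{k+1}):

  H_0: rank C_0 − rank ∂_1 = 7 − 6 = 1, and the invariant factors of ∂_1 are all 1, so H_0 ≅ Z.
  H_1: rank ker ∂_1 − rank ∂_2 = (18 − 6) − 12 = 0, and ∂_2 has invariant factor 2 > 1, so H_1 ≅ Z/2Z.
  H_2: rank ker ∂_2 − rank ∂_3 = (12 − 12) − 0 = 0, and there is no ∂_3, so H_2 ≅ 0.

As a check, the Euler characteristic is 7 − 18 + 12 = 1, which agrees with 1 − 0 + 0 = 1.

H_0 = Z,  H_1 = Z/2Z,  H_2 = 0.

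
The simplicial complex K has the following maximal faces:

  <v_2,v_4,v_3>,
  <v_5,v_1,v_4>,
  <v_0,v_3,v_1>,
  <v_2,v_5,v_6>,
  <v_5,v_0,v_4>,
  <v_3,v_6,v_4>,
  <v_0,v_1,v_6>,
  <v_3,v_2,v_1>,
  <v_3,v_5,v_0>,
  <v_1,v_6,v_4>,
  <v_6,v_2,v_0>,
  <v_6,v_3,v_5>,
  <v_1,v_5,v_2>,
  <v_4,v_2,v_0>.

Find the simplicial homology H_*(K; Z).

H_0 = Z,  H_1 = Z^2,  H_2 = Z.

Order the vertices as v_0 < v_1 < v_2 < v_3 < v_4 < v_5 < v_6. Listing each simplex with vertices in this order, K has dimension 2 with simplices:

  0-simplices (7): [v_0], [v_1], [v_2], [v_3], [v_4], [v_5], [v_6]
  1-simplices (21): (21 of them)
  2-simplices (14): (14 of them)

Hence C_0 ≅ Z^7, C_1 ≅ Z^21, C_2 ≅ Z^14.

∂_1: C_1 → C_0 sends each edge [p,q] (with p < q) to q − p.
As a 7×21 matrix over Z this has rank 6, with invariant factors (1,1,1,1,1,1).

Boundary ∂_2: C_2 → C_1 maps a triangle to the signed sum of its edges. For instance
  ∂[v_0,v_2,v_4] = [v_2,v_4] − [v_0,v_4] + [v_0,v_2],
  ∂[v_2,v_5,v_6] = [v_5,v_6] − [v_2,v_6] + [v_2,v_5].
The 21×14 boundary matrix has rank 13 and Smith normal form diag(1,1,1,1,1,1,1,1,1,1,1,1,1).

Reading off H_k = ker ∂_k / im ∂_{k+1}:

  H_0: rank C_0 − rank ∂_1 = 7 − 6 = 1, and the invariant factors of ∂_1 are all 1, so H_0 = Z.
  H_1: rank ker ∂_1 − rank ∂_2 = (21 − 6) − 13 = 2, and the invariant factors of ∂_2 are all 1, so H_1 = Z^2.
  H_2: rank ker ∂_2 − rank ∂_3 = (14 − 13) − 0 = 1, and there is no ∂_3, so H_2 = Z.

As a check, the Euler characteristic is 7 − 21 + 14 = 0, which agrees with 1 − 2 + 1 = 0.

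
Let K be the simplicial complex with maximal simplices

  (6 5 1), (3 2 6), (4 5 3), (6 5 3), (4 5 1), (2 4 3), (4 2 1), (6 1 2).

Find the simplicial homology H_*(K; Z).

Fix the vertex order 1 < 2 < 3 < 4 < 5 < 6 and write every simplex with vertices in increasing order. Then dim K = 2 and the simplices of K are:

  0-simplices (6): [1], [2], [3], [4], [5], [6]
  1-simplices (12): [1,2], [1,4], [1,5], [1,6], [2,3], [2,4], [2,6], [3,4], [3,5], [3,6], [4,5], [5,6]
  2-simplices (8): [1,2,4], [1,2,6], [1,4,5], [1,5,6], [2,3,4], [2,3,6], [3,4,5], [3,5,6]

Hence C_0 ≅ Z^6, C_1 ≅ Z^12, C_2 ≅ Z^8.

Boundary ∂_1: C_1 → C_0 maps an edge to its endpoints' difference, ∂[p,q] = q − p. For instance
  ∂[4,5] = [5] − [4].
The 6×12 boundary matrix has rank 5 and Smith normal form diag(1,1,1,1,1).

Boundary ∂_2: C_2 → C_1 acts by ∂[p,q,r] = [q,r] − [p,r] + [p,q]. For instance
  ∂[3,4,5] = [4,5] − [3,5] + [3,4],
  ∂[1,2,6] = [2,6] − [1,6] + [1,2].
This gives a 12×8 integer matrix of rank 7; reducing to Smith normal form yields diagonal entries (1,1,1,1,1,1,1).

From H_k ≅ ker(∂_k) / im(∂_{k+1}) we obtain:

  H_0: rank C_0 − rank ∂_1 = 6 − 5 = 1, and the invariant factors of ∂_1 are all 1, so H_0 ≅ Z.
  H_1: rank ker ∂_1 − rank ∂_2 = (12 − 5) − 7 = 0, and the invariant factors of ∂_2 are all 1, so H_1 ≅ 0.
  H_2: rank ker ∂_2 − rank ∂_3 = (8 − 7) − 0 = 1, and there is no ∂_3, so H_2 ≅ Z.

H_0 ≅ Z,  H_1 = 0,  H_2 ≅ Z.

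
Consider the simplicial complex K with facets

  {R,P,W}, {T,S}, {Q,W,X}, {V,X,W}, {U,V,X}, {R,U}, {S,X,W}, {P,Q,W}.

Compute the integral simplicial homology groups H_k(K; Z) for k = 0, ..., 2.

Order the vertices as P < Q < R < S < T < U < V < W < X. Listing each simplex with vertices in this order, K has dimension 2 with simplices:

  0-simplices (9): P, Q, R, S, T, U, V, W, X
  1-simplices (15): PQ, PR, PW, QW, QX, RU, RW, ST, SW, SX, UV, UX, VW, VX, WX
  2-simplices (6): PQW, PRW, QWX, SWX, UVX, VWX

giving chain groups C_0 ≅ Z^9, C_1 ≅ Z^15, C_2 ≅ Z^6.

Boundary ∂_1: C_1 → C_0 is given by ∂[p,q] = [q] − [p]. For instance
  ∂QW = W − Q.
The 9×15 boundary matrix has rank 8 and Smith normal form diag(1,1,1,1,1,1,1,1).

∂_2: C_2 → C_1 maps a triangle to the signed sum of its edges. For instance
  ∂QWX = WX − QX + QW,
  ∂VWX = WX − VX + VW.
The 15×6 boundary matrix has rank 6 and Smith normal form diag(1,1,1,1,1,1).

Computing H_k = (kernel of ∂_k) / (image of ∂_{k+1}):

  H_0: rank C_0 − rank ∂_1 = 9 − 8 = 1, and the invariant factors of ∂_1 are all 1, so H_0 ≅ Z.
  H_1: rank ker ∂_1 − rank ∂_2 = (15 − 8) − 6 = 1, and the invariant factors of ∂_2 are all 1, so H_1 ≅ Z.
  H_2: rank ker ∂_2 − rank ∂_3 = (6 − 6) − 0 = 0, and there is no ∂_3, so H_2 ≅ 0.

As a check, the Euler characteristic is 9 − 15 + 6 = 0, which agrees with 1 − 1 + 0 = 0.

H_0 ≅ Z,  H_1 ≅ Z,  H_2 = 0.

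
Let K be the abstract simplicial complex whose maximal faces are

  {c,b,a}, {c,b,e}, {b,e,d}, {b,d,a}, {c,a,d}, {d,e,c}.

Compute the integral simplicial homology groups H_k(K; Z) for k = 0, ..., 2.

H_0 ≅ Z,  H_1 = 0,  H_2 ≅ Z.

Fix the vertex order a < b < c < d < e and write every simplex with vertices in increasing order. Then dim K = 2 and the simplices of K are:

  0-simplices (5): a, b, c, d, e
  1-simplices (9): ab, ac, ad, bc, bd, be, cd, ce, de
  2-simplices (6): abc, abd, acd, bce, bde, cde

giving chain groups C_0 ≅ Z^5, C_1 ≅ Z^9, C_2 ≅ Z^6.

Boundary ∂_1: C_1 → C_0 maps an edge to its endpoints' difference, ∂[p,q] = q − p.
The 5×9 boundary matrix has rank 4 and Smith normal form diag(1,1,1,1).

The boundary map ∂_2: C_2 → C_1 acts by ∂[p,q,r] = [q,r] − [p,r] + [p,q]. For instance
  ∂bde = de − be + bd,
  ∂bce = ce − be + bc.
The 9×6 boundary matrix has rank 5 and Smith normal form diag(1,1,1,1,1).

Now H_k = ker ∂_k / im ∂_{k+1}, so:

  H_0: rank C_0 − rank ∂_1 = 5 − 4 = 1, and the invariant factors of ∂_1 are all 1, so H_0 ≅ Z.
  H_1: rank ker ∂_1 − rank ∂_2 = (9 − 4) − 5 = 0, and the invariant factors of ∂_2 are all 1, so H_1 ≅ 0.
  H_2: rank ker ∂_2 − rank ∂_3 = (6 − 5) − 0 = 1, and there is no ∂_3, so H_2 ≅ Z.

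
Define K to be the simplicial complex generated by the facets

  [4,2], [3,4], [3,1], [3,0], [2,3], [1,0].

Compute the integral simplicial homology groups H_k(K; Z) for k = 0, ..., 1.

H_0 = Z,  H_1 = Z^2.

Take the total order 0 < 1 < 2 < 3 < 4 on the vertex set. Then K (dimension 1) consists of the simplices:

  0-simplices (5): [0], [1], [2], [3], [4]
  1-simplices (6): [0,1], [0,3], [1,3], [2,3], [2,4], [3,4]

Hence C_0 ≅ Z^5, C_1 ≅ Z^6.

The boundary map ∂_1: C_1 → C_0 maps an edge to its endpoints' difference, ∂[p,q] = q − p. For instance
  ∂[2,3] = [3] − [2].
The resulting 5×6 matrix has rank 4, and its Smith normal form has invariant factors (1,1,1,1).

Now H_k = ker ∂_k / im ∂_{k+1}, so:

  H_0: rank C_0 − rank ∂_1 = 5 − 4 = 1, and the invariant factors of ∂_1 are all 1, so H_0 ≅ Z.
  H_1: rank ker ∂_1 − rank ∂_2 = (6 − 4) − 0 = 2, and there is no ∂_2, so H_1 ≅ Z^2.

(K is a triangulation of a wedge of 2 circles.)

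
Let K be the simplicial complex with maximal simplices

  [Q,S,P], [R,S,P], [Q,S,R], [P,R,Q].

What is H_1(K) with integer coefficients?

Take the total order P < Q < R < S on the vertex set. Then K (dimension 2) consists of the simplices:

  0-simplices (4): P, Q, R, S
  1-simplices (6): PQ, PR, PS, QR, QS, RS
  2-simplices (4): PQR, PQS, PRS, QRS

so the chain groups are C_0 ≅ Z^4, C_1 ≅ Z^6, C_2 ≅ Z^4.

∂_1: C_1 → C_0 is given by ∂[p,q] = [q] − [p]. For instance
  ∂PR = R − P.
This gives a 4×6 integer matrix of rank 3; reducing to Smith normal form yields diagonal entries (1,1,1).

Boundary ∂_2: C_2 → C_1 acts by ∂[p,q,r] = [q,r] − [p,r] + [p,q]. For instance
  ∂QRS = RS − QS + QR,
  ∂PQR = QR − PR + PQ.
As a 6×4 matrix over Z this has rank 3, with invariant factors (1,1,1).

Reading off H_k = ker ∂_k / im ∂_{k+1}:

  H_1: rank ker ∂_1 − rank ∂_2 = (6 − 3) − 3 = 0, and the invariant factors of ∂_2 are all 1, so H_1 = 0.

(K is a triangulation of the 2-sphere S^2.)

H_1 ≅ 0.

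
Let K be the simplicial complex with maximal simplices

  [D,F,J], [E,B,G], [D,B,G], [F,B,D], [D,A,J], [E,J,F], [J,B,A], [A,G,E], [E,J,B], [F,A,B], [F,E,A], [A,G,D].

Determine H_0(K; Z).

H_0 ≅ Z.

Order the vertices as A < B < D < E < F < G < J. Listing each simplex with vertices in this order, K has dimension 2 with simplices:

  0-simplices (7): A, B, D, E, F, G, J
  1-simplices (18): AB, AD, AE, AF, AG, AJ, BD, BE, BF, BG, BJ, DF, DG, DJ, EF, EG, EJ, FJ
  2-simplices (12): ABF, ABJ, ADG, ADJ, AEF, AEG, BDF, BDG, BEG, BEJ, DFJ, EFJ

so the chain groups are C_0 ≅ Z^7, C_1 ≅ Z^18, C_2 ≅ Z^12.

Boundary ∂_1: C_1 → C_0 is given by ∂[p,q] = [q] − [p]. For instance
  ∂AD = D − A.
As a 7×18 matrix over Z this has rank 6, with invariant factors (1,1,1,1,1,1).

∂_2: C_2 → C_1 acts by ∂[p,q,r] = [q,r] − [p,r] + [p,q]. For instance
  ∂BEJ = EJ − BJ + BE,
  ∂ADG = DG − AG + AD.
The 18×12 boundary matrix has rank 12 and Smith normal form diag(1,1,1,1,1,1,1,1,1,1,1,2).

Reading off H_k = ker ∂_k / im ∂_{k+1}:

  H_0: rank C_0 − rank ∂_1 = 7 − 6 = 1, and the invariant factors of ∂_1 are all 1, so H_0 = Z.

(K is a triangulation of the real projective plane RP^2.)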